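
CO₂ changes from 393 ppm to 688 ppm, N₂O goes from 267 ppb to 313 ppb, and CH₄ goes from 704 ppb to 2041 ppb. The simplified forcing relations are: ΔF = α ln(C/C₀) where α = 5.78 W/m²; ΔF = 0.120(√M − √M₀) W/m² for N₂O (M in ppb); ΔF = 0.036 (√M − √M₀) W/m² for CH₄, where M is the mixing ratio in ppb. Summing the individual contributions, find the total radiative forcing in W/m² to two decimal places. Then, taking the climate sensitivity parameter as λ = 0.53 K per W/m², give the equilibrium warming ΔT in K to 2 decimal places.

CO₂: 5.78 × ln(688/393) = 5.78 × ln(1.75064) = 5.78 × 0.55998 = 3.2367 W/m².
N₂O: 0.120 × (√313 − √267) = 0.120 × (17.6918 − 16.3401) = 0.120 × 1.3517 = 0.1622 W/m².
CH₄: 0.036 × (√2041 − √704) = 0.036 × (45.1774 − 26.5330) = 0.036 × 18.6444 = 0.6712 W/m².
Total ΔF = 3.2367 + 0.1622 + 0.6712 = 4.0701 W/m².
ΔT = λ ΔF = 0.53 × 4.07 = 2.1571 K.

ΔF = 4.07 W/m²; ΔT = 2.16 K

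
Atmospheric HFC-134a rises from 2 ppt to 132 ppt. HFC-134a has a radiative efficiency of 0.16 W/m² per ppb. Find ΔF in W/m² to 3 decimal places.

HFC-134a: Δ = 132 − 2 = 130 ppt = 0.130 ppb; ΔF = 0.16 × 0.130 = 0.0208 W/m².

ΔF = 0.021 W/m²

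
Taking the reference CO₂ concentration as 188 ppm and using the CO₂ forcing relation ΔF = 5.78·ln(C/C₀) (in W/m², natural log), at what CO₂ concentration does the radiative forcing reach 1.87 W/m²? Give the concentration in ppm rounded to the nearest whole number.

Set 5.78 ln(C/188) = 1.87, so ln(C/188) = 1.87/5.78 = 0.32353.
Then C/188 = e^0.32353 = 1.38200, giving C = 188 × 1.38200 = 259.82 ppm.

C ≈ 260 ppm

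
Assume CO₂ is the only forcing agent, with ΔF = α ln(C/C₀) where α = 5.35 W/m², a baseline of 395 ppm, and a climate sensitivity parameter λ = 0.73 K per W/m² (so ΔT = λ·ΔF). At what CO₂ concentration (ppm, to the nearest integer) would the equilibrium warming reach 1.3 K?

Required forcing: ΔF = ΔT/λ = 1.3/0.73 = 1.7808 W/m².
Then ln(C/395) = ΔF/5.35 = 1.7808/5.35 = 0.33286.
So C = 395 × e^0.33286 = 395 × 1.39495 = 551.01 ppm.

C ≈ 551 ppm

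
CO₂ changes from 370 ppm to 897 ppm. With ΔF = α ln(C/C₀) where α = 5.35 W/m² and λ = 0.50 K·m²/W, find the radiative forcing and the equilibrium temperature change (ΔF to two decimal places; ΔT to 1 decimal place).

CO₂: 5.35 × ln(897/370) = 5.35 × ln(2.42432) = 5.35 × 0.88555 = 4.7377 W/m².
ΔT = λ ΔF = 0.50 × 4.74 = 2.3700 K.

ΔF = 4.74 W/m²; ΔT = 2.4 K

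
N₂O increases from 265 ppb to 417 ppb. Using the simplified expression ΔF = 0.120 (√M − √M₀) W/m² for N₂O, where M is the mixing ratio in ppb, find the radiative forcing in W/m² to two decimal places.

N₂O: 0.120 × (√417 − √265) = 0.120 × (20.4206 − 16.2788) = 0.120 × 4.1418 = 0.4970 W/m².

ΔF = 0.50 W/m²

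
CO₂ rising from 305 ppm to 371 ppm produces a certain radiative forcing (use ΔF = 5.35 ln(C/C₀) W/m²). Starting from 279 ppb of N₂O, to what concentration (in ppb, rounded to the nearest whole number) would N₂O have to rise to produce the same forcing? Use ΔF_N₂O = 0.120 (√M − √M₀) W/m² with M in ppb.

M ≈ 647 ppb

CO₂ forcing: 5.35 × ln(371/305) = 5.35 × 0.195890 = 1.04801 W/m².
Set 0.120(√M − √279) = 1.04801: √M = 1.04801/0.120 + √279 = 8.7334 + 16.7033 = 25.4367.
M = (25.4367)² = 647.03 ppb.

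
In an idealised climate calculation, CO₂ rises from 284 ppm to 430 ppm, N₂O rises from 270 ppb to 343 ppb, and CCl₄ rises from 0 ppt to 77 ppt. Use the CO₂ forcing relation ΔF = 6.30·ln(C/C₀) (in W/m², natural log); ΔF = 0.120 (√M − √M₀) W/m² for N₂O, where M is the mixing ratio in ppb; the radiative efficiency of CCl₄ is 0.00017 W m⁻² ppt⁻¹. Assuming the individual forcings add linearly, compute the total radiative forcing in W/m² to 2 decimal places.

CO₂: 6.30 × ln(430/284) = 6.30 × ln(1.51408) = 6.30 × 0.41481 = 2.6133 W/m².
N₂O: 0.120 × (√343 − √270) = 0.120 × (18.5203 − 16.4317) = 0.120 × 2.0886 = 0.2506 W/m².
CCl₄: ΔF = 0.00017 × (77 − 0) = 0.00017 × 77 = 0.0131 W/m².
Total ΔF = 2.6133 + 0.2506 + 0.0131 = 2.8770 W/m².

ΔF = 2.88 W/m²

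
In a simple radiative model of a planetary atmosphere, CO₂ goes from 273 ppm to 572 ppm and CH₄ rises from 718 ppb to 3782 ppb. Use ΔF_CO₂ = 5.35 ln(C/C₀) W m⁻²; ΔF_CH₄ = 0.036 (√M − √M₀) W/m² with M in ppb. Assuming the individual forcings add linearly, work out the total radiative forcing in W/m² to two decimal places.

CO₂: 5.35 × ln(572/273) = 5.35 × ln(2.09524) = 5.35 × 0.73967 = 3.9572 W/m².
CH₄: 0.036 × (√3782 − √718) = 0.036 × (61.4980 − 26.7955) = 0.036 × 34.7025 = 1.2493 W/m².
Total ΔF = 3.9572 + 1.2493 = 5.2065 W/m².

ΔF = 5.21 W/m²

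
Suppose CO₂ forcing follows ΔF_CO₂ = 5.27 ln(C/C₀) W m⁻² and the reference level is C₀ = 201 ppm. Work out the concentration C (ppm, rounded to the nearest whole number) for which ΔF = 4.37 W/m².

Set 5.27 ln(C/201) = 4.37, so ln(C/201) = 4.37/5.27 = 0.82922.
Then C/201 = e^0.82922 = 2.29153, giving C = 201 × 2.29153 = 460.60 ppm.

C ≈ 461 ppm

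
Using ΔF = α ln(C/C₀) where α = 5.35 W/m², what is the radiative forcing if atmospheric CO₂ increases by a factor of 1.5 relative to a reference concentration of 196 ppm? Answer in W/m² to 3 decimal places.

ΔF = 2.169 W/m²

Because the forcing depends only on the ratio C/C₀, the initial concentration does not enter.
ΔF = 5.35 × ln(1.5) = 5.35 × 0.40547 = 2.1693 W/m².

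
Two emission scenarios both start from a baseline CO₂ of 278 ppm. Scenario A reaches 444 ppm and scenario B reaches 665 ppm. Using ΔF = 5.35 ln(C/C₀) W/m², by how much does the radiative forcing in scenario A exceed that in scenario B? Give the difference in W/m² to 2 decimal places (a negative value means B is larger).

ΔF_A = 5.35 ln(444/278) = 5.35 × 0.46820 = 2.5049 W/m².
ΔF_B = 5.35 ln(665/278) = 5.35 × 0.87217 = 4.6661 W/m².
Difference: 2.5049 − 4.6661 = -2.1612 W/m².
(Equivalently, ΔF_A − ΔF_B = 5.35 ln(444/665) = 5.35 × -0.40396 = -2.1612 W/m².)

ΔF_A − ΔF_B = -2.16 W/m²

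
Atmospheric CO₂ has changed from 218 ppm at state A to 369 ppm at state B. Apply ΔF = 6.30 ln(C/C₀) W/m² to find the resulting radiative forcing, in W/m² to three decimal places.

ΔF = 3.316 W/m²

CO₂ absorption bands are partially saturated, so forcing scales with the logarithm of the concentration ratio.
CO₂: 6.30 × ln(369/218) = 6.30 × ln(1.69266) = 6.30 × 0.52630 = 3.3157 W/m².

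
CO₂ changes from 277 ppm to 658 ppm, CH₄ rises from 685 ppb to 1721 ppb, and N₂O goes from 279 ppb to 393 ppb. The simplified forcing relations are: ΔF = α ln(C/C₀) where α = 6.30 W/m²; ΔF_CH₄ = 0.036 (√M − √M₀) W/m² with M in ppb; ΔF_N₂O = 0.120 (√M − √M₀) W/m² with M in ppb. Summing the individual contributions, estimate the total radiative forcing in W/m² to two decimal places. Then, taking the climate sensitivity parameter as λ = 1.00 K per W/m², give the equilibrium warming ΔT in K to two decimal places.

CO₂: 6.30 × ln(658/277) = 6.30 × ln(2.37545) = 6.30 × 0.86519 = 5.4507 W/m².
CH₄: 0.036 × (√1721 − √685) = 0.036 × (41.4849 − 26.1725) = 0.036 × 15.3124 = 0.5512 W/m².
N₂O: 0.120 × (√393 − √279) = 0.120 × (19.8242 − 16.7033) = 0.120 × 3.1209 = 0.3745 W/m².
Total ΔF = 5.4507 + 0.5512 + 0.3745 = 6.3764 W/m².
ΔT = λ ΔF = 1.00 × 6.38 = 6.3800 K.

ΔF = 6.38 W/m²; ΔT = 6.38 K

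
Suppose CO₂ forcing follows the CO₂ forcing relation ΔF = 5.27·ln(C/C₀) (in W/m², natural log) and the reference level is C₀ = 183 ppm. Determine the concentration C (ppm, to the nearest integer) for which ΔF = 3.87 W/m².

C ≈ 381 ppm

Set 5.27 ln(C/183) = 3.87, so ln(C/183) = 3.87/5.27 = 0.73435.
Then C/183 = e^0.73435 = 2.08413, giving C = 183 × 2.08413 = 381.40 ppm.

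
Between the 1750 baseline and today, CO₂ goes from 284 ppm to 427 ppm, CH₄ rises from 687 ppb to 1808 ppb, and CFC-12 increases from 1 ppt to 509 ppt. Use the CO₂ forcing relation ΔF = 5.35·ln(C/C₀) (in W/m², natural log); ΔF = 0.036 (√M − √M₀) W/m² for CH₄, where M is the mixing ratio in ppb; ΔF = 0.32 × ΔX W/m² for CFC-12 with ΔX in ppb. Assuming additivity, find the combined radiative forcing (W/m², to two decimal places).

CO₂: 5.35 × ln(427/284) = 5.35 × ln(1.50352) = 5.35 × 0.40781 = 2.1818 W/m².
CH₄: 0.036 × (√1808 − √687) = 0.036 × (42.5206 − 26.2107) = 0.036 × 16.3099 = 0.5872 W/m².
CFC-12: Δ = 509 − 1 = 508 ppt = 0.508 ppb; ΔF = 0.32 × 0.508 = 0.1626 W/m².
Total ΔF = 2.1818 + 0.5872 + 0.1626 = 2.9316 W/m².

ΔF = 2.93 W/m²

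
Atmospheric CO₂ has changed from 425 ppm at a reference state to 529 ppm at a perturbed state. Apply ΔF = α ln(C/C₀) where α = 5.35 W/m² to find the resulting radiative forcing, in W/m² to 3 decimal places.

CO₂ absorption bands are partially saturated, so forcing scales with the logarithm of the concentration ratio.
CO₂: 5.35 × ln(529/425) = 5.35 × ln(1.24471) = 5.35 × 0.21890 = 1.1711 W/m².

ΔF = 1.171 W/m²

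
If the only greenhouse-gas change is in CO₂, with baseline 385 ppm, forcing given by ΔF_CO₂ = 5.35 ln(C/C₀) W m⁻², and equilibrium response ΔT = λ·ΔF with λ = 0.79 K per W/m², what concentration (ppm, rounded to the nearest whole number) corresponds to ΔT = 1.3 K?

C ≈ 524 ppm

Required forcing: ΔF = ΔT/λ = 1.3/0.79 = 1.6456 W/m².
Then ln(C/385) = ΔF/5.35 = 1.6456/5.35 = 0.30759.
So C = 385 × e^0.30759 = 385 × 1.36014 = 523.65 ppm.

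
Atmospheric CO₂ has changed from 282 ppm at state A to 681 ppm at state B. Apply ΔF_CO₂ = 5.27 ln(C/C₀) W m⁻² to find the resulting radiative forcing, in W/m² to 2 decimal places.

ΔF = 4.65 W/m²

CO₂: 5.27 × ln(681/282) = 5.27 × ln(2.41489) = 5.27 × 0.88165 = 4.6463 W/m².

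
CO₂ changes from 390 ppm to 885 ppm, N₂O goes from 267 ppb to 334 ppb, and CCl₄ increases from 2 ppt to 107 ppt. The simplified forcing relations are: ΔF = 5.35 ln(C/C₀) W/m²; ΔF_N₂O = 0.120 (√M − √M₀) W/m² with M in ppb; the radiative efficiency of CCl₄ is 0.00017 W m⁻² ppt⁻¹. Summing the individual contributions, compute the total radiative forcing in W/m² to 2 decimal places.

ΔF = 4.63 W/m²

CO₂: 5.35 × ln(885/390) = 5.35 × ln(2.26923) = 5.35 × 0.81944 = 4.3840 W/m².
N₂O: 0.120 × (√334 − √267) = 0.120 × (18.2757 − 16.3401) = 0.120 × 1.9356 = 0.2323 W/m².
CCl₄: ΔF = 0.00017 × (107 − 2) = 0.00017 × 105 = 0.0179 W/m².
Total ΔF = 4.3840 + 0.2323 + 0.0179 = 4.6342 W/m².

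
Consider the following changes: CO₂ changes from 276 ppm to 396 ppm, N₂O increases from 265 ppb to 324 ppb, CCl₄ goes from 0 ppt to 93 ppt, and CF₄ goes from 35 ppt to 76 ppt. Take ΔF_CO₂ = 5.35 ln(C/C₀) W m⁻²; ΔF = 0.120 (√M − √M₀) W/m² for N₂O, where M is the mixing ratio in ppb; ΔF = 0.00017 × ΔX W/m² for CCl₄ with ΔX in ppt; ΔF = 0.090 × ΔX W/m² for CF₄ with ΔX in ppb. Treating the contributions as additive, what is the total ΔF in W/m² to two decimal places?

CO₂: 5.35 × ln(396/276) = 5.35 × ln(1.43478) = 5.35 × 0.36101 = 1.9314 W/m².
N₂O: 0.120 × (√324 − √265) = 0.120 × (18.0000 − 16.2788) = 0.120 × 1.7212 = 0.2065 W/m².
CCl₄: ΔF = 0.00017 × (93 − 0) = 0.00017 × 93 = 0.0158 W/m².
CF₄: Δ = 76 − 35 = 41 ppt = 0.041 ppb; ΔF = 0.090 × 0.041 = 0.0037 W/m².
Total ΔF = 1.9314 + 0.2065 + 0.0158 + 0.0037 = 2.1574 W/m².

ΔF = 2.16 W/m²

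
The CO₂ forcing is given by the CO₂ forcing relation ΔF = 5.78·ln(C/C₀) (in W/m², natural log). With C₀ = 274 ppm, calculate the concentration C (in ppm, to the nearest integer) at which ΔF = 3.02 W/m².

C ≈ 462 ppm

Set 5.78 ln(C/274) = 3.02, so ln(C/274) = 3.02/5.78 = 0.52249.
Then C/274 = e^0.52249 = 1.68622, giving C = 274 × 1.68622 = 462.02 ppm.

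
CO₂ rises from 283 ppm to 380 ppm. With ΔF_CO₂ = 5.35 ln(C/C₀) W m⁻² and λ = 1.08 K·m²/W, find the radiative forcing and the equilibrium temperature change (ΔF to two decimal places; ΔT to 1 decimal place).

CO₂: 5.35 × ln(380/283) = 5.35 × ln(1.34276) = 5.35 × 0.29473 = 1.5768 W/m².
ΔT = λ ΔF = 1.08 × 1.58 = 1.7064 K.

ΔF = 1.58 W/m²; ΔT = 1.7 K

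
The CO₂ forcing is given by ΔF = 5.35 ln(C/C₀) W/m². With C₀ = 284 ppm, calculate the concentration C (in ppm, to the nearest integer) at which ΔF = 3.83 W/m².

Set 5.35 ln(C/284) = 3.83, so ln(C/284) = 3.83/5.35 = 0.71589.
Then C/284 = e^0.71589 = 2.04601, giving C = 284 × 2.04601 = 581.07 ppm.

C ≈ 581 ppm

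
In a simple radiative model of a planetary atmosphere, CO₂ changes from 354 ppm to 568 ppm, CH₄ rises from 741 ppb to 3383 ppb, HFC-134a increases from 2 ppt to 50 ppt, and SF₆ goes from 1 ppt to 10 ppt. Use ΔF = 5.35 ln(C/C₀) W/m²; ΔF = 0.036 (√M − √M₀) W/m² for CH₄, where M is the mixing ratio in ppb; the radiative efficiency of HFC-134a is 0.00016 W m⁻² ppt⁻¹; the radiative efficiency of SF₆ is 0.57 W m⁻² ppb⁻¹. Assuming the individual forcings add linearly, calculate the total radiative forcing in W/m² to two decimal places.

CO₂: 5.35 × ln(568/354) = 5.35 × ln(1.60452) = 5.35 × 0.47282 = 2.5296 W/m².
CH₄: 0.036 × (√3383 − √741) = 0.036 × (58.1636 − 27.2213) = 0.036 × 30.9423 = 1.1139 W/m².
HFC-134a: ΔF = 0.00016 × (50 − 2) = 0.00016 × 48 = 0.0077 W/m².
SF₆: Δ = 10 − 1 = 9 ppt = 0.009 ppb; ΔF = 0.57 × 0.009 = 0.0051 W/m².
Total ΔF = 2.5296 + 1.1139 + 0.0077 + 0.0051 = 3.6563 W/m².

ΔF = 3.66 W/m²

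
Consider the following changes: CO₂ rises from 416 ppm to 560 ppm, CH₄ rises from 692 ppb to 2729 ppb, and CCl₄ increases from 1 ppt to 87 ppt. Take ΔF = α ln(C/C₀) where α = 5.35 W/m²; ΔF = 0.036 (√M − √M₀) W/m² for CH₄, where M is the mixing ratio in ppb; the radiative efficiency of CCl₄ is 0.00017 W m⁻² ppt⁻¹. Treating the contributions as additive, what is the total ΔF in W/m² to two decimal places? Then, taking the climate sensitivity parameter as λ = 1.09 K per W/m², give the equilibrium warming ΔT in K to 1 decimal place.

CO₂: 5.35 × ln(560/416) = 5.35 × ln(1.34615) = 5.35 × 0.29725 = 1.5903 W/m².
CH₄: 0.036 × (√2729 − √692) = 0.036 × (52.2398 − 26.3059) = 0.036 × 25.9339 = 0.9336 W/m².
CCl₄: ΔF = 0.00017 × (87 − 1) = 0.00017 × 86 = 0.0146 W/m².
Total ΔF = 1.5903 + 0.9336 + 0.0146 = 2.5385 W/m².
ΔT = λ ΔF = 1.09 × 2.54 = 2.7686 K.

ΔF = 2.54 W/m²; ΔT = 2.8 K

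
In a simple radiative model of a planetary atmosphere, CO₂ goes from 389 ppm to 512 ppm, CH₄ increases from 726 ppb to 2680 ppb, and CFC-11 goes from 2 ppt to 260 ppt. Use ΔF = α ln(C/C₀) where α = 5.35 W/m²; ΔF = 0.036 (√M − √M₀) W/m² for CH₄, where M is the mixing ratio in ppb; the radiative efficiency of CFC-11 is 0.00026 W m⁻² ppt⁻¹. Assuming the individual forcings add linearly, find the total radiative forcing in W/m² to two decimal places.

CO₂: 5.35 × ln(512/389) = 5.35 × ln(1.31620) = 5.35 × 0.27475 = 1.4699 W/m².
CH₄: 0.036 × (√2680 − √726) = 0.036 × (51.7687 − 26.9444) = 0.036 × 24.8243 = 0.8937 W/m².
CFC-11: ΔF = 0.00026 × (260 − 2) = 0.00026 × 258 = 0.0671 W/m².
Total ΔF = 1.4699 + 0.8937 + 0.0671 = 2.4307 W/m².

ΔF = 2.43 W/m²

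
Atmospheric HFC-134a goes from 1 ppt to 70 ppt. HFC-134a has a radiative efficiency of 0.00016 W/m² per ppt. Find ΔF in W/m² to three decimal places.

ΔF = 0.011 W/m²

HFC-134a: ΔF = 0.00016 × (70 − 1) = 0.00016 × 69 = 0.0110 W/m².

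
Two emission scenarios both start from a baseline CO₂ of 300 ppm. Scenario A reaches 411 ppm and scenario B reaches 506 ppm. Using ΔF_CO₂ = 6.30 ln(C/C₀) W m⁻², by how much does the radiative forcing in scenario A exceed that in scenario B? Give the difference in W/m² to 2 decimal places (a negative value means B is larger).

ΔF_A = 6.30 ln(411/300) = 6.30 × 0.31481 = 1.9833 W/m².
ΔF_B = 6.30 ln(506/300) = 6.30 × 0.52275 = 3.2933 W/m².
Difference: 1.9833 − 3.2933 = -1.3100 W/m².
(Equivalently, ΔF_A − ΔF_B = 6.30 ln(411/506) = 6.30 × -0.20794 = -1.3100 W/m².)

ΔF_A − ΔF_B = -1.31 W/m²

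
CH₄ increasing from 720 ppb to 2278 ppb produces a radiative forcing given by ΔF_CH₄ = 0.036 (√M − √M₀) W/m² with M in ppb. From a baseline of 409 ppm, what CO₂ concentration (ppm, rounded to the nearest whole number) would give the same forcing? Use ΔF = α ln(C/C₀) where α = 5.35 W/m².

CH₄ forcing: 0.036 × (√2278 − √720) = 0.036 × (47.7284 − 26.8328) = 0.036 × 20.8956 = 0.75224 W/m².
Set 5.35 ln(C/409) = 0.75224: ln(C/409) = 0.75224/5.35 = 0.14061, so C = 409 × e^0.14061 = 409 × 1.15098 = 470.75 ppm.

C ≈ 471 ppm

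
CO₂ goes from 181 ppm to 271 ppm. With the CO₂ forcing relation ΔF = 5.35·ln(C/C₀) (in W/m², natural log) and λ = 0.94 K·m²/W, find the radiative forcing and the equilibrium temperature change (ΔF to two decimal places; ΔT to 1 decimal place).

ΔF = 2.16 W/m²; ΔT = 2.0 K

CO₂: 5.35 × ln(271/181) = 5.35 × ln(1.49724) = 5.35 × 0.40362 = 2.1594 W/m².
ΔT = λ ΔF = 0.94 × 2.16 = 2.0304 K.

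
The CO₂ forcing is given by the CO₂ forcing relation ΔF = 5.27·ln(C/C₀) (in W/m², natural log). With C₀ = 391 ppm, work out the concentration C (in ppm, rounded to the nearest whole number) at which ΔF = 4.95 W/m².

Set 5.27 ln(C/391) = 4.95, so ln(C/391) = 4.95/5.27 = 0.93928.
Then C/391 = e^0.93928 = 2.55814, giving C = 391 × 2.55814 = 1000.23 ppm.

C ≈ 1000 ppm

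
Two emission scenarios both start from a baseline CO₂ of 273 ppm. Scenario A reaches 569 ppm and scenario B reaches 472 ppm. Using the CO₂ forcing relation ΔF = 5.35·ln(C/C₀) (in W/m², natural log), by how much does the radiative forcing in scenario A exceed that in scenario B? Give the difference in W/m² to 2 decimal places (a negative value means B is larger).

ΔF_A = 5.35 ln(569/273) = 5.35 × 0.73441 = 3.9291 W/m².
ΔF_B = 5.35 ln(472/273) = 5.35 × 0.54751 = 2.9292 W/m².
Difference: 3.9291 − 2.9292 = 0.9999 W/m².
(Equivalently, ΔF_A − ΔF_B = 5.35 ln(569/472) = 5.35 × 0.18690 = 0.9999 W/m².)

ΔF_A − ΔF_B = 1.00 W/m²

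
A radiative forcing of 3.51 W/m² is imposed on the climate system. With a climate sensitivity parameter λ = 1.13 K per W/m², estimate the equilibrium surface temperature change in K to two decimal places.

ΔT = 3.97 K

ΔT = λ ΔF = 1.13 × 3.51 = 3.9663 K.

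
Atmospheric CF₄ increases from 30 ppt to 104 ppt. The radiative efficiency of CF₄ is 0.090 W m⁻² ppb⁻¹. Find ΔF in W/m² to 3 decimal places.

CF₄: Δ = 104 − 30 = 74 ppt = 0.074 ppb; ΔF = 0.090 × 0.074 = 0.0067 W/m².

ΔF = 0.007 W/m²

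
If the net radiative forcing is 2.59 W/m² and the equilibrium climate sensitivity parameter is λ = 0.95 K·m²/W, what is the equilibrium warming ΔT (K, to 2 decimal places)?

ΔT = 2.46 K

ΔT = λ ΔF = 0.95 × 2.59 = 2.4605 K.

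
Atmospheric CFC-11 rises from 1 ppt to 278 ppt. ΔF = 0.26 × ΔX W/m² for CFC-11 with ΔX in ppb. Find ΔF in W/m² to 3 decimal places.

ΔF = 0.072 W/m²

CFC-11: Δ = 278 − 1 = 277 ppt = 0.277 ppb; ΔF = 0.26 × 0.277 = 0.0720 W/m².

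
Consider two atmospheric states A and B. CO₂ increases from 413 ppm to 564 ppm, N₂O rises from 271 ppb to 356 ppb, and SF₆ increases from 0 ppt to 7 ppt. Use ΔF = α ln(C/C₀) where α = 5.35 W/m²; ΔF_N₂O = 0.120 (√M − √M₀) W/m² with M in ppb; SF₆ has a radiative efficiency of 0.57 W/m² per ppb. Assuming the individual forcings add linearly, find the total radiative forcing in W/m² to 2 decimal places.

CO₂: 5.35 × ln(564/413) = 5.35 × ln(1.36562) = 5.35 × 0.31161 = 1.6671 W/m².
N₂O: 0.120 × (√356 − √271) = 0.120 × (18.8680 − 16.4621) = 0.120 × 2.4059 = 0.2887 W/m².
SF₆: Δ = 7 − 0 = 7 ppt = 0.007 ppb; ΔF = 0.57 × 0.007 = 0.0040 W/m².
Total ΔF = 1.6671 + 0.2887 + 0.0040 = 1.9598 W/m².

ΔF = 1.96 W/m²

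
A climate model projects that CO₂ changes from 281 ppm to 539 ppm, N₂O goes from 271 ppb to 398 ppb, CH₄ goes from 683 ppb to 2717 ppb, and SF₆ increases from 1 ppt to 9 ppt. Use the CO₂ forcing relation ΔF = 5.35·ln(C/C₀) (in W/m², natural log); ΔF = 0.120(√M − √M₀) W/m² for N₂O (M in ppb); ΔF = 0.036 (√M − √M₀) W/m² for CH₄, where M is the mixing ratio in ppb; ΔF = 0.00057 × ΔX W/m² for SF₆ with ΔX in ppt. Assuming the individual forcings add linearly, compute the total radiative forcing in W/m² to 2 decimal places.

ΔF = 4.84 W/m²

CO₂: 5.35 × ln(539/281) = 5.35 × ln(1.91815) = 5.35 × 0.65136 = 3.4848 W/m².
N₂O: 0.120 × (√398 − √271) = 0.120 × (19.9499 − 16.4621) = 0.120 × 3.4878 = 0.4185 W/m².
CH₄: 0.036 × (√2717 − √683) = 0.036 × (52.1249 − 26.1343) = 0.036 × 25.9906 = 0.9357 W/m².
SF₆: ΔF = 0.00057 × (9 − 1) = 0.00057 × 8 = 0.0046 W/m².
Total ΔF = 3.4848 + 0.4185 + 0.9357 + 0.0046 = 4.8436 W/m².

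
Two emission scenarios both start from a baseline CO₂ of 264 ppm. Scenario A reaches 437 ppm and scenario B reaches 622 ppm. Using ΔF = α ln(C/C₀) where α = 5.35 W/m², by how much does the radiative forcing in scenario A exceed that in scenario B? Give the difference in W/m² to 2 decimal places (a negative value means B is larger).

ΔF_A − ΔF_B = -1.89 W/m²

ΔF_A = 5.35 ln(437/264) = 5.35 × 0.50398 = 2.6963 W/m².
ΔF_B = 5.35 ln(622/264) = 5.35 × 0.85699 = 4.5849 W/m².
Difference: 2.6963 − 4.5849 = -1.8886 W/m².
(Equivalently, ΔF_A − ΔF_B = 5.35 ln(437/622) = 5.35 × -0.35301 = -1.8886 W/m².)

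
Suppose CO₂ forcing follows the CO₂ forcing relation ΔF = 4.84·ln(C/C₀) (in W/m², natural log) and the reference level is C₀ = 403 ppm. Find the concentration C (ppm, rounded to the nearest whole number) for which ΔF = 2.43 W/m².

C ≈ 666 ppm

Set 4.84 ln(C/403) = 2.43, so ln(C/403) = 2.43/4.84 = 0.50207.
Then C/403 = e^0.50207 = 1.65214, giving C = 403 × 1.65214 = 665.81 ppm.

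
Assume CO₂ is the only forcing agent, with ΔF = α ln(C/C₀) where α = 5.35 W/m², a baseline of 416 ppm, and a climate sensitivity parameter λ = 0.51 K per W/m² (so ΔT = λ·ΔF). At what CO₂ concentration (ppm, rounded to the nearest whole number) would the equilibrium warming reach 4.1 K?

Required forcing: ΔF = ΔT/λ = 4.1/0.51 = 8.0392 W/m².
Then ln(C/416) = ΔF/5.35 = 8.0392/5.35 = 1.50265.
So C = 416 × e^1.50265 = 416 × 4.49358 = 1869.33 ppm.

C ≈ 1869 ppm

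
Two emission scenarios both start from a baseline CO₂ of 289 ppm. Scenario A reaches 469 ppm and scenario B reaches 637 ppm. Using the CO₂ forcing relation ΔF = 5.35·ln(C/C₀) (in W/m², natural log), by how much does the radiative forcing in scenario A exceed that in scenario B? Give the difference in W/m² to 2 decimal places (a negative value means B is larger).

ΔF_A = 5.35 ln(469/289) = 5.35 × 0.48418 = 2.5904 W/m².
ΔF_B = 5.35 ln(637/289) = 5.35 × 0.79034 = 4.2283 W/m².
Difference: 2.5904 − 4.2283 = -1.6379 W/m².

ΔF_A − ΔF_B = -1.64 W/m²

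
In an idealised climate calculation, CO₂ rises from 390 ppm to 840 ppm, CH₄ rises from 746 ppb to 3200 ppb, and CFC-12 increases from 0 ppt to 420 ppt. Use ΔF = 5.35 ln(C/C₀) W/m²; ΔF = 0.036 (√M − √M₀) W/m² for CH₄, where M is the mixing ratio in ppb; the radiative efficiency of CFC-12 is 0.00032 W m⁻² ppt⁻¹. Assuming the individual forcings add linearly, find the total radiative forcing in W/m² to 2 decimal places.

ΔF = 5.29 W/m²

CO₂: 5.35 × ln(840/390) = 5.35 × ln(2.15385) = 5.35 × 0.76726 = 4.1048 W/m².
CH₄: 0.036 × (√3200 − √746) = 0.036 × (56.5685 − 27.3130) = 0.036 × 29.2555 = 1.0532 W/m².
CFC-12: ΔF = 0.00032 × (420 − 0) = 0.00032 × 420 = 0.1344 W/m².
Total ΔF = 4.1048 + 1.0532 + 0.1344 = 5.2924 W/m².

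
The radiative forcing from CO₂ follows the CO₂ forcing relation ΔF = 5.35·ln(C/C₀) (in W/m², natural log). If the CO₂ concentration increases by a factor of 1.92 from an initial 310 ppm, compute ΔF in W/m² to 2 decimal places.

ΔF = 5.35 × ln(1.92) = 5.35 × 0.65233 = 3.4900 W/m².

ΔF = 3.49 W/m²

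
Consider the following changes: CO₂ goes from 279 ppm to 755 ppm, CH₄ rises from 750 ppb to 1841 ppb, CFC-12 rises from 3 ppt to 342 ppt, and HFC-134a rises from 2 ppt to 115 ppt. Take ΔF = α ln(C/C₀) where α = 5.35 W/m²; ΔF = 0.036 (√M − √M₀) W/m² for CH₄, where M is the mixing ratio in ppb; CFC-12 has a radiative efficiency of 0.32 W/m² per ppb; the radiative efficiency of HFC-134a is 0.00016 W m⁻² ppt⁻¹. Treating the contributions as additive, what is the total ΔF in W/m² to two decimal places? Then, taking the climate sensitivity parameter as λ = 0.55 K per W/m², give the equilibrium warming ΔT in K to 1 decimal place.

ΔF = 6.01 W/m²; ΔT = 3.3 K

CO₂: 5.35 × ln(755/279) = 5.35 × ln(2.70609) = 5.35 × 0.99550 = 5.3259 W/m².
CH₄: 0.036 × (√1841 − √750) = 0.036 × (42.9069 − 27.3861) = 0.036 × 15.5208 = 0.5587 W/m².
CFC-12: Δ = 342 − 3 = 339 ppt = 0.339 ppb; ΔF = 0.32 × 0.339 = 0.1085 W/m².
HFC-134a: ΔF = 0.00016 × (115 − 2) = 0.00016 × 113 = 0.0181 W/m².
Total ΔF = 5.3259 + 0.5587 + 0.1085 + 0.0181 = 6.0112 W/m².
ΔT = λ ΔF = 0.55 × 6.01 = 3.3055 K.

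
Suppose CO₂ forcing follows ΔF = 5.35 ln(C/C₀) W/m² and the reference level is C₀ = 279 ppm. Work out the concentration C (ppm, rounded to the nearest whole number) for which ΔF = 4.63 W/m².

C ≈ 663 ppm

Set 5.35 ln(C/279) = 4.63, so ln(C/279) = 4.63/5.35 = 0.86542.
Then C/279 = e^0.86542 = 2.37600, giving C = 279 × 2.37600 = 662.90 ppm.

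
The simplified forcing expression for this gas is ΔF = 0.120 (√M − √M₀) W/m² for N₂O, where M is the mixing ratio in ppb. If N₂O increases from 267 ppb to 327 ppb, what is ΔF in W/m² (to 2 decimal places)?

N₂O: 0.120 × (√327 − √267) = 0.120 × (18.0831 − 16.3401) = 0.120 × 1.7430 = 0.2092 W/m².

ΔF = 0.21 W/m²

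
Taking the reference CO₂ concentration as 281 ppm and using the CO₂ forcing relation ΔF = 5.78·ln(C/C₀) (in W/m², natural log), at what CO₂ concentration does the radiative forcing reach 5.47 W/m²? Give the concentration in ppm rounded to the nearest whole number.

C ≈ 724 ppm

Set 5.78 ln(C/281) = 5.47, so ln(C/281) = 5.47/5.78 = 0.94637.
Then C/281 = e^0.94637 = 2.57634, giving C = 281 × 2.57634 = 723.95 ppm.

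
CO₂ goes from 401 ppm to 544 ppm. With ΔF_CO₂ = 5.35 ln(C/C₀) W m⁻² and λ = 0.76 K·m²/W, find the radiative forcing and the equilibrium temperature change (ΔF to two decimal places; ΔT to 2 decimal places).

CO₂: 5.35 × ln(544/401) = 5.35 × ln(1.35661) = 5.35 × 0.30499 = 1.6317 W/m².
ΔT = λ ΔF = 0.76 × 1.63 = 1.2388 K.

ΔF = 1.63 W/m²; ΔT = 1.24 K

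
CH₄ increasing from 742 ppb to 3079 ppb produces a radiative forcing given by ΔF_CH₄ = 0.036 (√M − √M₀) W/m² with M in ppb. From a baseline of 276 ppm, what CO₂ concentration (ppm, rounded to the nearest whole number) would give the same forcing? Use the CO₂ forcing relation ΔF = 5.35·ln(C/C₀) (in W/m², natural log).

C ≈ 334 ppm

CH₄ forcing: 0.036 × (√3079 − √742) = 0.036 × (55.4887 − 27.2397) = 0.036 × 28.2490 = 1.01696 W/m².
Set 5.35 ln(C/276) = 1.01696: ln(C/276) = 1.01696/5.35 = 0.19009, so C = 276 × e^0.19009 = 276 × 1.20936 = 333.78 ppm.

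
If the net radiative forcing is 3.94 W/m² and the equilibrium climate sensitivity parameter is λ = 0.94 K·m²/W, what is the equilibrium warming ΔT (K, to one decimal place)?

ΔT = 3.7 K

ΔT = λ ΔF = 0.94 × 3.94 = 3.7036 K.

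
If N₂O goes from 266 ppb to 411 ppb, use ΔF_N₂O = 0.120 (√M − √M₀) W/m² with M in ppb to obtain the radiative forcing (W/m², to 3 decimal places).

ΔF = 0.476 W/m²

N₂O: 0.120 × (√411 − √266) = 0.120 × (20.2731 − 16.3095) = 0.120 × 3.9636 = 0.4756 W/m².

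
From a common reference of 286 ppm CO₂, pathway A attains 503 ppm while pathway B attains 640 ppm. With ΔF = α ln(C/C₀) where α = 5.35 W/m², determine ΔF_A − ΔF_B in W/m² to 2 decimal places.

ΔF_A − ΔF_B = -1.29 W/m²

ΔF_A = 5.35 ln(503/286) = 5.35 × 0.56460 = 3.0206 W/m².
ΔF_B = 5.35 ln(640/286) = 5.35 × 0.80548 = 4.3093 W/m².
Difference: 3.0206 − 4.3093 = -1.2887 W/m².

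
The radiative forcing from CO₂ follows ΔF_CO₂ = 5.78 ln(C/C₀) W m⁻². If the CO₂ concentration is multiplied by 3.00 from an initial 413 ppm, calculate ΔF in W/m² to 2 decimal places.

Because the forcing depends only on the ratio C/C₀, the initial concentration does not enter.
ΔF = 5.78 × ln(3.00) = 5.78 × 1.09861 = 6.3500 W/m².

ΔF = 6.35 W/m²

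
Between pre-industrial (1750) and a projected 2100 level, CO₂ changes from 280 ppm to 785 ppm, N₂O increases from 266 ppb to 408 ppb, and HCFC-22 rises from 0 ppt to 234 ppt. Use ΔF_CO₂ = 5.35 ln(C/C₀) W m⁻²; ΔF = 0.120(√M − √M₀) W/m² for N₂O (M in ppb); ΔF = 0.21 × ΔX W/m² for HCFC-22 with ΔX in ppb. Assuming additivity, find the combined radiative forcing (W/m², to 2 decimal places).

CO₂: 5.35 × ln(785/280) = 5.35 × ln(2.80357) = 5.35 × 1.03089 = 5.5153 W/m².
N₂O: 0.120 × (√408 − √266) = 0.120 × (20.1990 − 16.3095) = 0.120 × 3.8895 = 0.4667 W/m².
HCFC-22: Δ = 234 − 0 = 234 ppt = 0.234 ppb; ΔF = 0.21 × 0.234 = 0.0491 W/m².
Total ΔF = 5.5153 + 0.4667 + 0.0491 = 6.0311 W/m².

ΔF = 6.03 W/m²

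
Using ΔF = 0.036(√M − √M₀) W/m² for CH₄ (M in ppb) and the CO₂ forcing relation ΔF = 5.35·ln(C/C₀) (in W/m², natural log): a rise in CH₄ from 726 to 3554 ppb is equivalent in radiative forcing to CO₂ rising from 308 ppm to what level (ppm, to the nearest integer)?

CH₄ forcing: 0.036 × (√3554 − √726) = 0.036 × (59.6154 − 26.9444) = 0.036 × 32.6710 = 1.17616 W/m².
Set 5.35 ln(C/308) = 1.17616: ln(C/308) = 1.17616/5.35 = 0.21984, so C = 308 × e^0.21984 = 308 × 1.24588 = 383.73 ppm.

C ≈ 384 ppm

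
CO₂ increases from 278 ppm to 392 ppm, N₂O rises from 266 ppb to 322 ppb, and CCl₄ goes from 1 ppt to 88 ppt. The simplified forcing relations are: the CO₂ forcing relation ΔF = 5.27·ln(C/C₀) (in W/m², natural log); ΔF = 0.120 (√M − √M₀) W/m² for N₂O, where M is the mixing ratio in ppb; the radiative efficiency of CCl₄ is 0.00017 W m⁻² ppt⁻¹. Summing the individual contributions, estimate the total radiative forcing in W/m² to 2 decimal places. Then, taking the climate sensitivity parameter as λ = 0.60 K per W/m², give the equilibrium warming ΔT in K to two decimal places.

CO₂: 5.27 × ln(392/278) = 5.27 × ln(1.41007) = 5.27 × 0.34364 = 1.8110 W/m².
N₂O: 0.120 × (√322 − √266) = 0.120 × (17.9444 − 16.3095) = 0.120 × 1.6349 = 0.1962 W/m².
CCl₄: ΔF = 0.00017 × (88 − 1) = 0.00017 × 87 = 0.0148 W/m².
Total ΔF = 1.8110 + 0.1962 + 0.0148 = 2.0220 W/m².
ΔT = λ ΔF = 0.60 × 2.02 = 1.2120 K.

ΔF = 2.02 W/m²; ΔT = 1.21 K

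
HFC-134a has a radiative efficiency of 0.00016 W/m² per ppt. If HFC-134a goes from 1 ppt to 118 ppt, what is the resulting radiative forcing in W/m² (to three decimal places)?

ΔF = 0.019 W/m²

HFC-134a: ΔF = 0.00016 × (118 − 1) = 0.00016 × 117 = 0.0187 W/m².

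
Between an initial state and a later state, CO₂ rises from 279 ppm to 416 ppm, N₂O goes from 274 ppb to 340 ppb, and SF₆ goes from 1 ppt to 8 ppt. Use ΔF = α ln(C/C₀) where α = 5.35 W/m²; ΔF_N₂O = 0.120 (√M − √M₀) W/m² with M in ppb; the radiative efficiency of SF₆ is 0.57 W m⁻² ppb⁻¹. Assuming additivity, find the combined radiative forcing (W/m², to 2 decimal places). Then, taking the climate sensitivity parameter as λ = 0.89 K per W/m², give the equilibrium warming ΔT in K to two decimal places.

ΔF = 2.37 W/m²; ΔT = 2.11 K

CO₂: 5.35 × ln(416/279) = 5.35 × ln(1.49104) = 5.35 × 0.39947 = 2.1372 W/m².
N₂O: 0.120 × (√340 − √274) = 0.120 × (18.4391 − 16.5529) = 0.120 × 1.8862 = 0.2263 W/m².
SF₆: Δ = 8 − 1 = 7 ppt = 0.007 ppb; ΔF = 0.57 × 0.007 = 0.0040 W/m².
Total ΔF = 2.1372 + 0.2263 + 0.0040 = 2.3675 W/m².
ΔT = λ ΔF = 0.89 × 2.37 = 2.1093 K.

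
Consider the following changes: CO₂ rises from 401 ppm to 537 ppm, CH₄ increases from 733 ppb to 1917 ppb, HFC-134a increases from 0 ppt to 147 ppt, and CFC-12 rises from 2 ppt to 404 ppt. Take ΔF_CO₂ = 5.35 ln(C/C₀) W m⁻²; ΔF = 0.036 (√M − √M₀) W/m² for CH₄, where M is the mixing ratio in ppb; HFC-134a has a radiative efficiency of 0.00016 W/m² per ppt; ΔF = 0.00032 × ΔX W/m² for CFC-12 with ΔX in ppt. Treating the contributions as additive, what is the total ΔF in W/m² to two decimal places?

ΔF = 2.32 W/m²

CO₂: 5.35 × ln(537/401) = 5.35 × ln(1.33915) = 5.35 × 0.29204 = 1.5624 W/m².
CH₄: 0.036 × (√1917 − √733) = 0.036 × (43.7836 − 27.0740) = 0.036 × 16.7096 = 0.6015 W/m².
HFC-134a: ΔF = 0.00016 × (147 − 0) = 0.00016 × 147 = 0.0235 W/m².
CFC-12: ΔF = 0.00032 × (404 − 2) = 0.00032 × 402 = 0.1286 W/m².
Total ΔF = 1.5624 + 0.6015 + 0.0235 + 0.1286 = 2.3160 W/m².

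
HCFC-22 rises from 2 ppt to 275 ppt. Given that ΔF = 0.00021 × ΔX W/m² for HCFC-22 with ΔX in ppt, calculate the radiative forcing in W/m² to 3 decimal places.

HCFC-22: ΔF = 0.00021 × (275 − 2) = 0.00021 × 273 = 0.0573 W/m².

ΔF = 0.057 W/m²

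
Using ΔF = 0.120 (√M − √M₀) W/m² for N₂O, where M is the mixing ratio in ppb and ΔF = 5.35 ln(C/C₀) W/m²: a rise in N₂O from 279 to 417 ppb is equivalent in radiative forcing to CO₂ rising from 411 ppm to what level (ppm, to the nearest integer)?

C ≈ 447 ppm

N₂O forcing: 0.120 × (√417 − √279) = 0.120 × (20.4206 − 16.7033) = 0.120 × 3.7173 = 0.44608 W/m².
Set 5.35 ln(C/411) = 0.44608: ln(C/411) = 0.44608/5.35 = 0.08338, so C = 411 × e^0.08338 = 411 × 1.08695 = 446.74 ppm.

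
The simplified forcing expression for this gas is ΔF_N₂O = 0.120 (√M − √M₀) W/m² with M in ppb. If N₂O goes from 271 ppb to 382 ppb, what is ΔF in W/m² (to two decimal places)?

N₂O: 0.120 × (√382 − √271) = 0.120 × (19.5448 − 16.4621) = 0.120 × 3.0827 = 0.3699 W/m².

ΔF = 0.37 W/m²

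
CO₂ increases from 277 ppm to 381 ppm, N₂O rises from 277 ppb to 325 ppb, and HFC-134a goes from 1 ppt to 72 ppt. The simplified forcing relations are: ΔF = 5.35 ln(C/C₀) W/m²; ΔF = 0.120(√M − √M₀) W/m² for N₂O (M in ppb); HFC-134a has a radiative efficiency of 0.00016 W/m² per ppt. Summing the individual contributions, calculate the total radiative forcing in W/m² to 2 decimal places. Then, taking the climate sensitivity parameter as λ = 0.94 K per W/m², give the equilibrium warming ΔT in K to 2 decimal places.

CO₂: 5.35 × ln(381/277) = 5.35 × ln(1.37545) = 5.35 × 0.31878 = 1.7055 W/m².
N₂O: 0.120 × (√325 − √277) = 0.120 × (18.0278 − 16.6433) = 0.120 × 1.3845 = 0.1661 W/m².
HFC-134a: ΔF = 0.00016 × (72 − 1) = 0.00016 × 71 = 0.0114 W/m².
Total ΔF = 1.7055 + 0.1661 + 0.0114 = 1.8830 W/m².
ΔT = λ ΔF = 0.94 × 1.88 = 1.7672 K.

ΔF = 1.88 W/m²; ΔT = 1.77 K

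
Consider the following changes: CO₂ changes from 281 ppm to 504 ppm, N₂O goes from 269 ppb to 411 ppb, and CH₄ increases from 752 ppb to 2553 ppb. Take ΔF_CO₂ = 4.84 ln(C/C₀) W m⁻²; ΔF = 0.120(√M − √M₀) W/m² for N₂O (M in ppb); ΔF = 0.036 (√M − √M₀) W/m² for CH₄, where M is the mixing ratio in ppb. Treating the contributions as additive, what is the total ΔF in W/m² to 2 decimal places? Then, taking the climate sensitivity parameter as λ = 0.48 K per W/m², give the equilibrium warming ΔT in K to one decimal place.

ΔF = 4.12 W/m²; ΔT = 2.0 K

CO₂: 4.84 × ln(504/281) = 4.84 × ln(1.79359) = 4.84 × 0.58422 = 2.8276 W/m².
N₂O: 0.120 × (√411 − √269) = 0.120 × (20.2731 − 16.4012) = 0.120 × 3.8719 = 0.4646 W/m².
CH₄: 0.036 × (√2553 − √752) = 0.036 × (50.5272 − 27.4226) = 0.036 × 23.1046 = 0.8318 W/m².
Total ΔF = 2.8276 + 0.4646 + 0.8318 = 4.1240 W/m².
ΔT = λ ΔF = 0.48 × 4.12 = 1.9776 K.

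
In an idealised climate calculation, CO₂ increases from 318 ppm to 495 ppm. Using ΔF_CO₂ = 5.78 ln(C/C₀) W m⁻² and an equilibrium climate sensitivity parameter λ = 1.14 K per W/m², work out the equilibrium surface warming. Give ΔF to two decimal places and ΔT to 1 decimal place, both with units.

CO₂: 5.78 × ln(495/318) = 5.78 × ln(1.55660) = 5.78 × 0.44250 = 2.5577 W/m².
ΔT = λ ΔF = 1.14 × 2.56 = 2.9184 K.

ΔF = 2.56 W/m²; ΔT = 2.9 K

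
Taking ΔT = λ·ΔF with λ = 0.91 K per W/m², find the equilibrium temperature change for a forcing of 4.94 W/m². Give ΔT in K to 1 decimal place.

ΔT = 4.5 K

ΔT = λ ΔF = 0.91 × 4.94 = 4.4954 K.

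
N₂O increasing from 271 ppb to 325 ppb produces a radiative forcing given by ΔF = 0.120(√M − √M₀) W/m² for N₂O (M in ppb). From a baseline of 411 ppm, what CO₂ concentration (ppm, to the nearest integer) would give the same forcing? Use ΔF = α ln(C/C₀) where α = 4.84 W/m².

C ≈ 427 ppm

N₂O forcing: 0.120 × (√325 − √271) = 0.120 × (18.0278 − 16.4621) = 0.120 × 1.5657 = 0.18788 W/m².
Set 4.84 ln(C/411) = 0.18788: ln(C/411) = 0.18788/4.84 = 0.03882, so C = 411 × e^0.03882 = 411 × 1.03958 = 427.27 ppm.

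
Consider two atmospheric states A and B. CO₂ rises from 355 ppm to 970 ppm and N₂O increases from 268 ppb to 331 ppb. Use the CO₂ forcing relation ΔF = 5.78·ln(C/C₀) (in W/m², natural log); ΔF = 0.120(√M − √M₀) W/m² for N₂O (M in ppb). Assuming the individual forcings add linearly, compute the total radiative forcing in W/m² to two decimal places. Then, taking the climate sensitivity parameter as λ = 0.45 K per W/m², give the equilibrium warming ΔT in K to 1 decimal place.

ΔF = 6.03 W/m²; ΔT = 2.7 K

CO₂: 5.78 × ln(970/355) = 5.78 × ln(2.73239) = 5.78 × 1.00518 = 5.8099 W/m².
N₂O: 0.120 × (√331 − √268) = 0.120 × (18.1934 − 16.3707) = 0.120 × 1.8227 = 0.2187 W/m².
Total ΔF = 5.8099 + 0.2187 = 6.0286 W/m².
ΔT = λ ΔF = 0.45 × 6.03 = 2.7135 K.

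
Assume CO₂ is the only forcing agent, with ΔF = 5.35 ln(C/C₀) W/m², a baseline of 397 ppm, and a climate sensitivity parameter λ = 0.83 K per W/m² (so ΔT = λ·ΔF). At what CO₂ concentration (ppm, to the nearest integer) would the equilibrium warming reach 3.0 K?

Required forcing: ΔF = ΔT/λ = 3.0/0.83 = 3.6145 W/m².
Then ln(C/397) = ΔF/5.35 = 3.6145/5.35 = 0.67561.
So C = 397 × e^0.67561 = 397 × 1.96523 = 780.20 ppm.

C ≈ 780 ppm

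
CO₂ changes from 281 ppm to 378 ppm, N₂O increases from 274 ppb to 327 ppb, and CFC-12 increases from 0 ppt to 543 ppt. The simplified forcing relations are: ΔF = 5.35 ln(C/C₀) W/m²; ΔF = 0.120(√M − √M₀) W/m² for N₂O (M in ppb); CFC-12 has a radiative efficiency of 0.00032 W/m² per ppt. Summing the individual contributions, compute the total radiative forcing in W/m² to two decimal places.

CO₂: 5.35 × ln(378/281) = 5.35 × ln(1.34520) = 5.35 × 0.29654 = 1.5865 W/m².
N₂O: 0.120 × (√327 − √274) = 0.120 × (18.0831 − 16.5529) = 0.120 × 1.5302 = 0.1836 W/m².
CFC-12: ΔF = 0.00032 × (543 − 0) = 0.00032 × 543 = 0.1738 W/m².
Total ΔF = 1.5865 + 0.1836 + 0.1738 = 1.9439 W/m².

ΔF = 1.94 W/m²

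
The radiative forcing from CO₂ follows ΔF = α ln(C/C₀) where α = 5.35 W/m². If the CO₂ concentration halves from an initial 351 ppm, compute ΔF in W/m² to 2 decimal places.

ΔF = -3.71 W/m²

Because the forcing depends only on the ratio C/C₀, the initial concentration does not enter.
ΔF = 5.35 × ln(0.5) = 5.35 × -0.69315 = -3.7084 W/m².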